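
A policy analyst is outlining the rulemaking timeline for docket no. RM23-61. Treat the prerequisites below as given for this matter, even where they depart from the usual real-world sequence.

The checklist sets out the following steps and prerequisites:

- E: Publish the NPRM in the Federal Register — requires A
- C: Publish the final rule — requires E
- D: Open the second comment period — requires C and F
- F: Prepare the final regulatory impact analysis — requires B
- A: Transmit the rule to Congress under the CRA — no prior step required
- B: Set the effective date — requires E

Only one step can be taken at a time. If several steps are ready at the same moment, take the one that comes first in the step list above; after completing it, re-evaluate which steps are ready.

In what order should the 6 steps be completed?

A has no prerequisites → A first.
That leaves E as the only ready step → E.
Now C and B have their prerequisites met. C is listed earlier, so C next.
B is the only step now ready → B.
Next only F has its prerequisites met → F.
D needed C and F, now all done → D.

A, E, C, B, F, D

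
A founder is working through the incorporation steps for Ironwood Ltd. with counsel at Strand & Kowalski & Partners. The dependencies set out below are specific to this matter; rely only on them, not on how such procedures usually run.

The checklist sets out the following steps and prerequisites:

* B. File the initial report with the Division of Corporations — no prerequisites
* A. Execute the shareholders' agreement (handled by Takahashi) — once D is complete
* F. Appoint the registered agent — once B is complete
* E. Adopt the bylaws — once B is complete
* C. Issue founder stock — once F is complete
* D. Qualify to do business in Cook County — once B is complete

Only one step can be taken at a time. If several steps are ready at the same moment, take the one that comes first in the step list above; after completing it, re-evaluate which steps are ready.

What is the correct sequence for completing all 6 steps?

B → F → E → C → D → A

B has no prerequisites → B first.
Now F, E and D have their prerequisites met. F is listed earlier, so F next.
Now E, C and D have their prerequisites met. E is listed earlier, so E next.
Ready: C and D. C is listed earlier → C.
That leaves D as the only ready step → D.
Next only A has its prerequisites met → A.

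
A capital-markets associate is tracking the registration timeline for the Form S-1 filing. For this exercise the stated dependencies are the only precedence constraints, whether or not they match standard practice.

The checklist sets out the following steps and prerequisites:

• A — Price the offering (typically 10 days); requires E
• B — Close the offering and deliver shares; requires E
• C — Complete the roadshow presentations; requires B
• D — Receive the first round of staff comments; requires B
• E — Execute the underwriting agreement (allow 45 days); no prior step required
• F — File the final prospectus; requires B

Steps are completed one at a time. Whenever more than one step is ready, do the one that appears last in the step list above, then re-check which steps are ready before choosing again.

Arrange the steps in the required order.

E B F D C A

E has no prerequisites → E first.
B and A are both available; B is listed later → B.
Ready: F, D, C and A. F is listed later → F.
Now D, C and A have their prerequisites met. D is listed later, so D next.
Ready: C and A. C is listed later → C.
That leaves A as the only ready step → A.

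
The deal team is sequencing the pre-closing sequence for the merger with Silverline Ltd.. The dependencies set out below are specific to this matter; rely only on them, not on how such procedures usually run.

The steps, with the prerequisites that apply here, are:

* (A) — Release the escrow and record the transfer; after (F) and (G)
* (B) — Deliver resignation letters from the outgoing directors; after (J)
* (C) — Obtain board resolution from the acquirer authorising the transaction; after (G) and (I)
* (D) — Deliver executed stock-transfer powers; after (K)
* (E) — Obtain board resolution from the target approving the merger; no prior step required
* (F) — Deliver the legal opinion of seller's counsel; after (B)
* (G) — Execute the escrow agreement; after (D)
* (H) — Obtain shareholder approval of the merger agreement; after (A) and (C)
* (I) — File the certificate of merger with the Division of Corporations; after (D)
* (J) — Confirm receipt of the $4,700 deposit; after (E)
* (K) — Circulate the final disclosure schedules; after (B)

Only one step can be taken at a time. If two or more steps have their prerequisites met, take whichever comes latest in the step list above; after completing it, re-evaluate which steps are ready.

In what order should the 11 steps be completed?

(E) is the only step with nothing outstanding, so it goes first.
Next only (J) has its prerequisites met → (J).
(B) needed (J), now all done → (B).
Ready: (K) and (F). (K) is listed later → (K).
(D) now also ready, so the ready set is {(F), (D)}; (F) is listed later → (F).
(D) needed (K), now all done → (D).
(I) and (G) are both available; (I) is listed later → (I).
(G) needed (D), now all done → (G).
(C) and (A) are both available; (C) is listed later → (C).
That leaves (A) as the only ready step → (A).
Next only (H) has its prerequisites met → (H).

(E) (J) (B) (K) (F) (D) (I) (G) (C) (A) (H)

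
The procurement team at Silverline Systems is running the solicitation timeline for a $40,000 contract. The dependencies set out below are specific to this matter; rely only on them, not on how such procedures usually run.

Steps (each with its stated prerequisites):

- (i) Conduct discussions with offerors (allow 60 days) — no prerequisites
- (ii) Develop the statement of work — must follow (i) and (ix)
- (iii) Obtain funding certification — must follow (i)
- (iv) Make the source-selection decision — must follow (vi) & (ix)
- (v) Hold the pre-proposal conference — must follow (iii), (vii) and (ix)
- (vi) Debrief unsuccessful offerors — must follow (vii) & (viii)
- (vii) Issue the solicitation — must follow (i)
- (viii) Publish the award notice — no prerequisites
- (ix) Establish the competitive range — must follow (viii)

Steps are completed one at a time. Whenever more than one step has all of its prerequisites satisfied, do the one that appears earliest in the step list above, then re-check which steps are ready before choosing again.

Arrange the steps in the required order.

(i), (iii), (vii), (viii), (vi), (ix), (ii), (iv), (v)

Nothing is required for (i) and (viii). (i) is listed earlier → (i) first.
(iii) and (vii) now also ready, so the ready set is {(iii), (vii), (viii)}; (iii) is listed earlier → (iii).
(vii) and (viii) are both available; (vii) is listed earlier → (vii).
Next only (viii) has its prerequisites met → (viii).
Ready: (vi) and (ix). (vi) is listed earlier → (vi).
That leaves (ix) as the only ready step → (ix).
Ready: (ii), (iv) and (v). (ii) is listed earlier → (ii).
Ready: (iv) and (v). (iv) is listed earlier → (iv).
That leaves (v) as the only ready step → (v).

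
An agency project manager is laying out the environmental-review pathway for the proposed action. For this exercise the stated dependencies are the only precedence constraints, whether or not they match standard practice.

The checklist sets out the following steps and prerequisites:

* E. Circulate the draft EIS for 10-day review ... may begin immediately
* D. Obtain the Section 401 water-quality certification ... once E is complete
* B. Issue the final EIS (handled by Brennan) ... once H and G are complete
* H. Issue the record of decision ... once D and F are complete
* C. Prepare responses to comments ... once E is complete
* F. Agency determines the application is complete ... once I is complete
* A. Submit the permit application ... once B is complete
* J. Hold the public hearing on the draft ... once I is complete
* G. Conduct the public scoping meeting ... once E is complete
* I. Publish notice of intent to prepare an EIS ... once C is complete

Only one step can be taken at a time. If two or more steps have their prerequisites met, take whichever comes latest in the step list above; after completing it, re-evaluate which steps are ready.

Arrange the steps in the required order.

E, G, C, I, J, F, D, H, B, A

E has no prerequisites → E first.
Now G, C and D have their prerequisites met. G is listed later, so G next.
Ready: C and D. C is listed later → C.
I now also ready, so the ready set is {I, D}; I is listed later → I.
Now J, F and D have their prerequisites met. J is listed later, so J next.
Now F and D have their prerequisites met. F is listed later, so F next.
D needed E, now all done → D.
H needed F and D, now all done → H.
Next only B has its prerequisites met → B.
A needed B, now all done → A.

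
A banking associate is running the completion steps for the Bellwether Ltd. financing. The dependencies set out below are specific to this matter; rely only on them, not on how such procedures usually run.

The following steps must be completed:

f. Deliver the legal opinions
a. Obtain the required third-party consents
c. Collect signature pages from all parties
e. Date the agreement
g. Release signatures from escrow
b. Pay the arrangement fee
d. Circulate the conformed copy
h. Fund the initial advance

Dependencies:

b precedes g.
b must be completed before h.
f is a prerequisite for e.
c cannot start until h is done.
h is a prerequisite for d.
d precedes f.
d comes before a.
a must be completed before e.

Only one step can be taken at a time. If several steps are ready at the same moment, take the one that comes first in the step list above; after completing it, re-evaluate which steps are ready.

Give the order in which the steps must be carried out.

b g h c d f a e

b has no prerequisites → b first.
Ready: g and h. g is listed earlier → g.
h needed b, now all done → h.
Ready: c and d. c is listed earlier → c.
That leaves d as the only ready step → d.
f and a are both available; f is listed earlier → f.
a needed d, now all done → a.
e needed f and a, now all done → e.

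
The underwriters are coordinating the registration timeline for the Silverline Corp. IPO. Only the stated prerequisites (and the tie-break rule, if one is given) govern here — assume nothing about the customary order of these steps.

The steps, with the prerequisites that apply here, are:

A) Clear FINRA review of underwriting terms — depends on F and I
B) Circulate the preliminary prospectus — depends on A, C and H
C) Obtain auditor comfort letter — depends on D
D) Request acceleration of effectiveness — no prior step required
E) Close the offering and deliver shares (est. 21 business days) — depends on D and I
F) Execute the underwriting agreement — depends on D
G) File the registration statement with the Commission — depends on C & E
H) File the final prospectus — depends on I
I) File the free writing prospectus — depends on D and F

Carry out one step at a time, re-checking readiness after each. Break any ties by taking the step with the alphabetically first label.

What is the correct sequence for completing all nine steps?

Only D has no prerequisites, so it is first.
Ready: C and F. C has the earlier label → C.
F needed D, now all done → F.
I needed D and F, now all done → I.
A, E and H are all available; A has the earlier label → A.
E and H are both available; E has the earlier label → E.
G now also ready, so the ready set is {G, H}; G has the earlier label → G.
H is the only step now ready → H.
B needed A, C and H, now all done → B.

D → C → F → I → A → E → G → H → B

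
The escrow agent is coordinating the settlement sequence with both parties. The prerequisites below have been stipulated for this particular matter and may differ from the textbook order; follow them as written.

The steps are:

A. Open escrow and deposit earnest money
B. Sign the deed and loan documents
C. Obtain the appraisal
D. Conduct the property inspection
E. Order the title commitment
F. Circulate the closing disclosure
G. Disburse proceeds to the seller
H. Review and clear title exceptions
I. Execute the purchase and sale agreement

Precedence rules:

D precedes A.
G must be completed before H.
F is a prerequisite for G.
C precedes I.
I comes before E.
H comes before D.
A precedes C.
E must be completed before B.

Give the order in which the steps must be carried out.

F has no prerequisites → F first.
G needed F, now all done → G.
That leaves H as the only ready step → H.
D needed H, now all done → D.
Next only A has its prerequisites met → A.
C is the only step now ready → C.
That leaves I as the only ready step → I.
E is the only step now ready → E.
B is the only step now ready → B.

F → G → H → D → A → C → I → E → B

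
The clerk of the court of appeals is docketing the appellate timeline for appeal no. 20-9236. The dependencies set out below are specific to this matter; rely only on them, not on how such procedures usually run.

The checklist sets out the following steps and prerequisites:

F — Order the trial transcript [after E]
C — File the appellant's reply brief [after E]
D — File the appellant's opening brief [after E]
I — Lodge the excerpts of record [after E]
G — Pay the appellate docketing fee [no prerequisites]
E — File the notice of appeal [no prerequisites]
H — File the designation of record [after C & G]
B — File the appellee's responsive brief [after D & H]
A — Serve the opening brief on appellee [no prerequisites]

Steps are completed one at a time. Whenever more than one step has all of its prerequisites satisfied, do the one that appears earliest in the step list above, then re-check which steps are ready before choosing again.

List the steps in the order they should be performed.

G E F C D I H B A

Nothing is required for G, E and A. G is listed earlier → G first.
Now E and A have their prerequisites met. E is listed earlier, so E next.
F, C, D and I now also ready, so the ready set is {F, C, D, I, A}; F is listed earlier → F.
C, D, I and A are all available; C is listed earlier → C.
H now also ready, so the ready set is {D, I, H, A}; D is listed earlier → D.
Ready: I, H and A. I is listed earlier → I.
H and A are both available; H is listed earlier → H.
Now B and A have their prerequisites met. B is listed earlier, so B next.
Next only A has its prerequisites met → A.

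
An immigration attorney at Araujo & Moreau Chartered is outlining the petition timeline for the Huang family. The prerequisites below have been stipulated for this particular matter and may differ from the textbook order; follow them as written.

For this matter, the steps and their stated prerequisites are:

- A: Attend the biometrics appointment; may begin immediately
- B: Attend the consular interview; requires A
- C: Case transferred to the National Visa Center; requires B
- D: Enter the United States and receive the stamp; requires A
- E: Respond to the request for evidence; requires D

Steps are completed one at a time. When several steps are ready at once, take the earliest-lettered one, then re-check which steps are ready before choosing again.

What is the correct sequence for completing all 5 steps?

A has no prerequisites → A first.
B and D are both available; B has the earlier label → B.
C and D are both available; C has the earlier label → C.
Next only D has its prerequisites met → D.
That leaves E as the only ready step → E.

A, B, C, D, E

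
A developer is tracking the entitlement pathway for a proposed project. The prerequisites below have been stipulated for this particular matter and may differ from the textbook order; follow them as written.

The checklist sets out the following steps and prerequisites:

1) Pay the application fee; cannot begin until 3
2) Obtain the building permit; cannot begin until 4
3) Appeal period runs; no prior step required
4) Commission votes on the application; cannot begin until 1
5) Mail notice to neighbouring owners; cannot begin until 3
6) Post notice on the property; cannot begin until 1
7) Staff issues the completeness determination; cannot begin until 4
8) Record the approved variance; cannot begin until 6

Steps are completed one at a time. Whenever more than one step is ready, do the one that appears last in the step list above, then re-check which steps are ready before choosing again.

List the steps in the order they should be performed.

3, 5, 1, 6, 8, 4, 7, 2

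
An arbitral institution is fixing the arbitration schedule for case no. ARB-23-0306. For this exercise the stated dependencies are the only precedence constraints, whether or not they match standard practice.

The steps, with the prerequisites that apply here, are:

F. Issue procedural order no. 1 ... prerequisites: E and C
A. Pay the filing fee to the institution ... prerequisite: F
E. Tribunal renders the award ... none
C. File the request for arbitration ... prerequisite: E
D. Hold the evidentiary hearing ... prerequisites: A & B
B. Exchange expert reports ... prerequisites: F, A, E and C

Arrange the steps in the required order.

E C F A B D

Only E has no prerequisites, so it is first.
C needed E, now all done → C.
Next only F has its prerequisites met → F.
That leaves A as the only ready step → A.
That leaves B as the only ready step → B.
D needed A and B, now all done → D.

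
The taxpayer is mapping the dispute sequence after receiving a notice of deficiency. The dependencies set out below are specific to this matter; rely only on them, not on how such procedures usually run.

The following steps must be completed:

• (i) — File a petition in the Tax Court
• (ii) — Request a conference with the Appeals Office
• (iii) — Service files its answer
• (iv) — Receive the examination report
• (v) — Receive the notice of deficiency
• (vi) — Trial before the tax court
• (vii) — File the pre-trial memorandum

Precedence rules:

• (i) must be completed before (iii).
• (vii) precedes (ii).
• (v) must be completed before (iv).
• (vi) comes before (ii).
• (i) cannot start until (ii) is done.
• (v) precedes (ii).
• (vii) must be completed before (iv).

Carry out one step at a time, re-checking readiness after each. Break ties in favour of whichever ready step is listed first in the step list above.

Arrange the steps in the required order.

(v), (vi), (vii), (ii), (i), (iii), (iv)

Nothing is required for (v), (vi) and (vii). (v) is listed earlier → (v) first.
(vi) and (vii) are both available; (vi) is listed earlier → (vi).
Next only (vii) has its prerequisites met → (vii).
Ready: (ii) and (iv). (ii) is listed earlier → (ii).
(i) and (iv) are both available; (i) is listed earlier → (i).
Ready: (iii) and (iv). (iii) is listed earlier → (iii).
Next only (iv) has its prerequisites met → (iv).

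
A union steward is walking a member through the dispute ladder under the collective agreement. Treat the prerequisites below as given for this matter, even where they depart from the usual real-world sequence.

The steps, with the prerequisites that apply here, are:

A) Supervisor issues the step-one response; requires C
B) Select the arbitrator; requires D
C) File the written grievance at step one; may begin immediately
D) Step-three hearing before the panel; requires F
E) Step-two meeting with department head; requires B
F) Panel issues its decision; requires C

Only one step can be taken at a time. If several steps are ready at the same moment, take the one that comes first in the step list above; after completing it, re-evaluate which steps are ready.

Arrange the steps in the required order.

Only C has no prerequisites, so it is first.
Now A and F have their prerequisites met. A is listed earlier, so A next.
That leaves F as the only ready step → F.
D needed F, now all done → D.
That leaves B as the only ready step → B.
Next only E has its prerequisites met → E.

C, A, F, D, B, E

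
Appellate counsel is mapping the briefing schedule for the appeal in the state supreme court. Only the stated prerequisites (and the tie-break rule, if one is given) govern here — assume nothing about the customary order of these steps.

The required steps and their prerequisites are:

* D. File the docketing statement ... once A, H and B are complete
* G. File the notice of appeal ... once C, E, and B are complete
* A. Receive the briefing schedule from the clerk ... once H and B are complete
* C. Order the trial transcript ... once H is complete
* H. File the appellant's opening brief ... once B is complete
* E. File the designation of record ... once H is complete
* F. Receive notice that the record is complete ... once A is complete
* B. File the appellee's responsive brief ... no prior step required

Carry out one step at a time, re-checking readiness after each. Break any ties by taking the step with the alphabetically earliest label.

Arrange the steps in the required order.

B, H, A, C, D, E, F, G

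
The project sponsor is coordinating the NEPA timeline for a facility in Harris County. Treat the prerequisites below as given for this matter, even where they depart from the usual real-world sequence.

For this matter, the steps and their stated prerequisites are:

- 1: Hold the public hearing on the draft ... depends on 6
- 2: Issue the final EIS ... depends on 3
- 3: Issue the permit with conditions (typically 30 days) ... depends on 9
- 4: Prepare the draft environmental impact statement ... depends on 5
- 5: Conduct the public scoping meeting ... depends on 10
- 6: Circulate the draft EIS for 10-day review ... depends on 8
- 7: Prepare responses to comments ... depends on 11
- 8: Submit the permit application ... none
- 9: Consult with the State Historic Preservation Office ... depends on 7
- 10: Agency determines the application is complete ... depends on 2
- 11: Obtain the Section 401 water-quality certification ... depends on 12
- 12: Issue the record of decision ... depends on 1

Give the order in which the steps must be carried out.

8 is the only step with nothing outstanding, so it goes first.
6 is the only step now ready → 6.
1 needed 6, now all done → 1.
12 needed 1, now all done → 12.
That leaves 11 as the only ready step → 11.
Next only 7 has its prerequisites met → 7.
9 is the only step now ready → 9.
3 needed 9, now all done → 3.
Next only 2 has its prerequisites met → 2.
Next only 10 has its prerequisites met → 10.
5 needed 10, now all done → 5.
4 needed 5, now all done → 4.

8 → 6 → 1 → 12 → 11 → 7 → 9 → 3 → 2 → 10 → 5 → 4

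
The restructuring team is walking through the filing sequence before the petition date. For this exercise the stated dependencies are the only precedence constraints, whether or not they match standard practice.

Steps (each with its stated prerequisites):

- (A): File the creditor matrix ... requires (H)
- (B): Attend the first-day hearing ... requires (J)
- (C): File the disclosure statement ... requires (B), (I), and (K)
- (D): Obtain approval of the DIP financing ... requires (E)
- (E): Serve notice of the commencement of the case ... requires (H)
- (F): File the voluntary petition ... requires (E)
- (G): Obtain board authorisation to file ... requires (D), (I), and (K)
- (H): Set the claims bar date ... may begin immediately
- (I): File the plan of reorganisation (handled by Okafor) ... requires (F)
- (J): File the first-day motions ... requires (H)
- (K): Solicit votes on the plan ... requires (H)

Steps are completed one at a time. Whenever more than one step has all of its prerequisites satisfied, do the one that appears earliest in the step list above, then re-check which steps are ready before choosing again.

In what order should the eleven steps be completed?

(H) is the only step with nothing outstanding, so it goes first.
Now (A), (E), (J) and (K) have their prerequisites met. (A) is listed earlier, so (A) next.
Ready: (E), (J) and (K). (E) is listed earlier → (E).
Ready: (D), (F), (J) and (K). (D) is listed earlier → (D).
(F), (J) and (K) are all available; (F) is listed earlier → (F).
(I) now also ready, so the ready set is {(I), (J), (K)}; (I) is listed earlier → (I).
Ready: (J) and (K). (J) is listed earlier → (J).
(B) and (K) are both available; (B) is listed earlier → (B).
(K) needed (H), now all done → (K).
Ready: (C) and (G). (C) is listed earlier → (C).
Next only (G) has its prerequisites met → (G).

(H), (A), (E), (D), (F), (I), (J), (B), (K), (C), (G)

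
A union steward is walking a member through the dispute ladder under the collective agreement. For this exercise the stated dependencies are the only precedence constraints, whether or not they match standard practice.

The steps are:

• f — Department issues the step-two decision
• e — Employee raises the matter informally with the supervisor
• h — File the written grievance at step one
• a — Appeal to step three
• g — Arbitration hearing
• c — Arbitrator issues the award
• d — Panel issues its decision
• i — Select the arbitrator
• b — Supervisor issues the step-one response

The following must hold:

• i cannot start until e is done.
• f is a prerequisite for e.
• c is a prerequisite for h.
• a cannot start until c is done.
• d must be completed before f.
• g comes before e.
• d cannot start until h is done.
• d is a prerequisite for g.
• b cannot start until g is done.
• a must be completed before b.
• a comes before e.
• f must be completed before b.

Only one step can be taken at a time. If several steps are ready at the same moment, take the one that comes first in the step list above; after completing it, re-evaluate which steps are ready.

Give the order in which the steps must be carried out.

c, h, a, d, f, g, e, i, b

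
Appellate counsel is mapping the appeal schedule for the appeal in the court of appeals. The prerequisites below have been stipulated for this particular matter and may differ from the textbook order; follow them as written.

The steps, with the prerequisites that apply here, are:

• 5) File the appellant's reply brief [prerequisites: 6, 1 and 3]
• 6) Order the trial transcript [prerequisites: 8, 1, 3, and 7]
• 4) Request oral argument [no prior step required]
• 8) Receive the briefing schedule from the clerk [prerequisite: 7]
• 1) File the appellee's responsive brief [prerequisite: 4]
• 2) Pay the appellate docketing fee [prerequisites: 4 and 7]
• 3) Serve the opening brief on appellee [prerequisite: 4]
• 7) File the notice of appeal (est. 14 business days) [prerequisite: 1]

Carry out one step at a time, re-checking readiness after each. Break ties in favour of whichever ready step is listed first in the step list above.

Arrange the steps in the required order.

4 1 3 7 8 6 5 2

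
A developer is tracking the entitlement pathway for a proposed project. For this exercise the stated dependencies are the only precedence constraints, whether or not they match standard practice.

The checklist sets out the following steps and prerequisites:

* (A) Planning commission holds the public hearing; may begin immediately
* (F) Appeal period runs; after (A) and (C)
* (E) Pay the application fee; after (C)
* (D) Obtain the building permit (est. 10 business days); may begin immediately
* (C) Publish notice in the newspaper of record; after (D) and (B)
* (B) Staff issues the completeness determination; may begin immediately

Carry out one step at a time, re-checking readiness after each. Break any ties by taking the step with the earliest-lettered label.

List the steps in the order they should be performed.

(A), (B), (D), (C), (E), (F)

Nothing is required for (A), (B) and (D). (A) has the earlier label → (A) first.
(B) and (D) are both available; (B) has the earlier label → (B).
Next only (D) has its prerequisites met → (D).
(C) needed (B) and (D), now all done → (C).
(E) and (F) are both available; (E) has the earlier label → (E).
That leaves (F) as the only ready step → (F).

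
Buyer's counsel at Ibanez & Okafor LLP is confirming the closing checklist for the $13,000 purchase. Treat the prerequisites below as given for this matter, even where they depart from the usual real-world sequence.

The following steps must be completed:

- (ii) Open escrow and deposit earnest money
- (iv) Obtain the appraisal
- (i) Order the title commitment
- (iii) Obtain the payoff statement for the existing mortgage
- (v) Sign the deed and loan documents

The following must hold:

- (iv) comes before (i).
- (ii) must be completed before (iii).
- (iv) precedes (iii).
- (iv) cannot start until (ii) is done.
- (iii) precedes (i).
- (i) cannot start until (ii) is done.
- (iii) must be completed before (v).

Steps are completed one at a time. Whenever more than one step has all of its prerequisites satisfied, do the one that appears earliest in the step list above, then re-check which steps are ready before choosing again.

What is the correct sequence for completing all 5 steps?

(ii) (iv) (iii) (i) (v)

(ii) is the only step with nothing outstanding, so it goes first.
(iv) needed (ii), now all done → (iv).
(iii) needed (ii) and (iv), now all done → (iii).
(i) and (v) are both available; (i) is listed earlier → (i).
That leaves (v) as the only ready step → (v).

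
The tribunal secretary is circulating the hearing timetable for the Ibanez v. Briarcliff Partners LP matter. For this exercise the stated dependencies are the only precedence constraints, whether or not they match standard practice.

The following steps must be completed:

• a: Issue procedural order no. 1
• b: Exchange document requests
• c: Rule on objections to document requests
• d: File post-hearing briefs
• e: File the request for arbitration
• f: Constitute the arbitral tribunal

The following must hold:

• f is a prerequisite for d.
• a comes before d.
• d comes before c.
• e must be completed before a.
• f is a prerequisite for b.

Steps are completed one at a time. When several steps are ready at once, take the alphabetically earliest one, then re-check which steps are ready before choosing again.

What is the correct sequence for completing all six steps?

e, a, f, b, d, c

Nothing is required for e and f. e has the earlier label → e first.
Now a and f have their prerequisites met. a has the earlier label, so a next.
Next only f has its prerequisites met → f.
b and d are both available; b has the earlier label → b.
Next only d has its prerequisites met → d.
Next only c has its prerequisites met → c.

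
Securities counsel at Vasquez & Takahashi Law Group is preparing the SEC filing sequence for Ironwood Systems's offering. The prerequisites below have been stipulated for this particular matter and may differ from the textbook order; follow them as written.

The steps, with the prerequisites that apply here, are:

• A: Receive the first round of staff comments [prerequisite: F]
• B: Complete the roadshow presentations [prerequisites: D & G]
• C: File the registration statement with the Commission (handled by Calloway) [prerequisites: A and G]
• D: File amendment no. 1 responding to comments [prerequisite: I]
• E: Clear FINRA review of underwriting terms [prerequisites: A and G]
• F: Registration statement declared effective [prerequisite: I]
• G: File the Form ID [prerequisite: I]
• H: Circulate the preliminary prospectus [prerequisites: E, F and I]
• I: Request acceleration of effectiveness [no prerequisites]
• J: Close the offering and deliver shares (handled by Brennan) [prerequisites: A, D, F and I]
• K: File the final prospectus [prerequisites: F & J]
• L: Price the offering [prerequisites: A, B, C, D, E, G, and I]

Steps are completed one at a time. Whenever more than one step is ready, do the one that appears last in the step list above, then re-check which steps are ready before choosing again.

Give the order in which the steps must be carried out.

I → G → F → D → B → A → J → K → E → H → C → L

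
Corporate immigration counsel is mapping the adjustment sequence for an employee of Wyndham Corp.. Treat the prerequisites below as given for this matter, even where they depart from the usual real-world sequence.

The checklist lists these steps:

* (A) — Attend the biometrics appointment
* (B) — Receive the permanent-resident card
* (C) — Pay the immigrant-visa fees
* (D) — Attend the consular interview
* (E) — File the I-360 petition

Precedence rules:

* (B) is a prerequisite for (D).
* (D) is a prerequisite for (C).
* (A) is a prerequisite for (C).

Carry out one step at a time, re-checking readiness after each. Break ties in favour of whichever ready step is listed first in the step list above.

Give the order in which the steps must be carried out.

(A), (B), (D), (C), (E)

(A), (B) and (E) have no prerequisites; (A) is listed earlier, so (A) is first.
Ready: (B) and (E). (B) is listed earlier → (B).
(D) and (E) are both available; (D) is listed earlier → (D).
Ready: (C) and (E). (C) is listed earlier → (C).
(E) is the only step now ready → (E).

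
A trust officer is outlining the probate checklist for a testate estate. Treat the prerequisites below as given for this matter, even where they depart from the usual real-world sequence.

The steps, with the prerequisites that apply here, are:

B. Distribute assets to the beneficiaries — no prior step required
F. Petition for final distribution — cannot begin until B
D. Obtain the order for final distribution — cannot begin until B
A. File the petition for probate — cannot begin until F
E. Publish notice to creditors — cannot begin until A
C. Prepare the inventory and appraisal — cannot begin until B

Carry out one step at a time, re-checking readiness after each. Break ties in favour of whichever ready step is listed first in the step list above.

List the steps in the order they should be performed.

B is the only step with nothing outstanding, so it goes first.
F, D and C are all available; F is listed earlier → F.
A now also ready, so the ready set is {D, A, C}; D is listed earlier → D.
Ready: A and C. A is listed earlier → A.
E and C are both available; E is listed earlier → E.
Next only C has its prerequisites met → C.

B, F, D, A, E, C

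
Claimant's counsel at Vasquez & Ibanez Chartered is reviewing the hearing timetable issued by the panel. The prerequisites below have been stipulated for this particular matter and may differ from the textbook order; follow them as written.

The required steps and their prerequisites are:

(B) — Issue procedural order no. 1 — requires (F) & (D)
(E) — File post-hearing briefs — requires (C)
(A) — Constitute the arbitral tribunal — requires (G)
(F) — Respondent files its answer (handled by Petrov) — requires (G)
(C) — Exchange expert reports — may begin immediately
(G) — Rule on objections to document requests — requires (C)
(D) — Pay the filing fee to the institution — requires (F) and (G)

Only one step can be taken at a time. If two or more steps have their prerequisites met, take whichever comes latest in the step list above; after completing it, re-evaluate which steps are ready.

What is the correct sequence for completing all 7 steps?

(C) is the only step with nothing outstanding, so it goes first.
(G) and (E) are both available; (G) is listed later → (G).
(F), (A) and (E) are all available; (F) is listed later → (F).
Ready: (D), (A) and (E). (D) is listed later → (D).
(B) now also ready, so the ready set is {(A), (E), (B)}; (A) is listed later → (A).
Ready: (E) and (B). (E) is listed later → (E).
(B) needed (D) and (F), now all done → (B).

(C), (G), (F), (D), (A), (E), (B)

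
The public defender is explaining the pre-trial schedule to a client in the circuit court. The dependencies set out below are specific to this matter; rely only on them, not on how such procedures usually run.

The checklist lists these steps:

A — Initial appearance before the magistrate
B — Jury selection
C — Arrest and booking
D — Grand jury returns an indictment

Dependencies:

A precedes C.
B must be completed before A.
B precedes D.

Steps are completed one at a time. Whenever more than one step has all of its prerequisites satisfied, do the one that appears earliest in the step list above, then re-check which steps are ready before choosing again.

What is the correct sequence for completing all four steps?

B → A → C → D

B is the only step with nothing outstanding, so it goes first.
Now A and D have their prerequisites met. A is listed earlier, so A next.
Ready: C and D. C is listed earlier → C.
Next only D has its prerequisites met → D.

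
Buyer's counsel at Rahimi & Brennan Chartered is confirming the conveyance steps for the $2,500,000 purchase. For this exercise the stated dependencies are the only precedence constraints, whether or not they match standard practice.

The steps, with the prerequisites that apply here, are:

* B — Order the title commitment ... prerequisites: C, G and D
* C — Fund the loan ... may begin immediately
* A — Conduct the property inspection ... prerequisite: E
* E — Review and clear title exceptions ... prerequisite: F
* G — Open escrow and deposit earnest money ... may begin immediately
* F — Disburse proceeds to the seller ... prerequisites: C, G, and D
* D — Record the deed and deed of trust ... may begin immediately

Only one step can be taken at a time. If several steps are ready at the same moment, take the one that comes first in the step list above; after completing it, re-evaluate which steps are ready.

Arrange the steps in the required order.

C, G, D, B, F, E, A

Nothing is required for C, G and D. C is listed earlier → C first.
Ready: G and D. G is listed earlier → G.
That leaves D as the only ready step → D.
Now B and F have their prerequisites met. B is listed earlier, so B next.
F needed C, G and D, now all done → F.
That leaves E as the only ready step → E.
Next only A has its prerequisites met → A.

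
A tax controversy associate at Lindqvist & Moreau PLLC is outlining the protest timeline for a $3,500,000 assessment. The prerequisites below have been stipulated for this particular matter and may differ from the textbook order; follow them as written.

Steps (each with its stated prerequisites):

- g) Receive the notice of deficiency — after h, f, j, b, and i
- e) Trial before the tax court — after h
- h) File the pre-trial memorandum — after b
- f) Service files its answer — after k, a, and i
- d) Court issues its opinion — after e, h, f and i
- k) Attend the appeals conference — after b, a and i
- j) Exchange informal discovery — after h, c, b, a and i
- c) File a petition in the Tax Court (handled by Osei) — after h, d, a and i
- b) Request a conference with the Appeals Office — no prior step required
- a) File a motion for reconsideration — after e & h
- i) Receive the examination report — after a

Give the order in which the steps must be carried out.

b → h → e → a → i → k → f → d → c → j → g

b is the only step with nothing outstanding, so it goes first.
Next only h has its prerequisites met → h.
That leaves e as the only ready step → e.
a needed e and h, now all done → a.
i is the only step now ready → i.
k is the only step now ready → k.
Next only f has its prerequisites met → f.
d needed e, h, f and i, now all done → d.
Next only c has its prerequisites met → c.
j is the only step now ready → j.
g needed h, f, j, b and i, now all done → g.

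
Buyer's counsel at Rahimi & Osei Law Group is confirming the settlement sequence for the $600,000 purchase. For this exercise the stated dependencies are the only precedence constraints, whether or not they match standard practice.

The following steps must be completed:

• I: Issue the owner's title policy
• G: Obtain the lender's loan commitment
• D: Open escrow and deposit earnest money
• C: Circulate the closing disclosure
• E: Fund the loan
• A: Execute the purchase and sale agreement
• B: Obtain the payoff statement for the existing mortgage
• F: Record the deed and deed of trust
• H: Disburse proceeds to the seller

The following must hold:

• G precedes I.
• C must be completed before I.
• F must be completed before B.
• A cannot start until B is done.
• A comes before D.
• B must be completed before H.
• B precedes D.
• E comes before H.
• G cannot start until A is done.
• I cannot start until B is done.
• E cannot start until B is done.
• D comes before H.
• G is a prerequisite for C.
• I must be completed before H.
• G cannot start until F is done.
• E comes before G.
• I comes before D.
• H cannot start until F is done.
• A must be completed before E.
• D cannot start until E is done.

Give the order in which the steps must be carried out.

F B A E G C I D H

F has no prerequisites → F first.
Next only B has its prerequisites met → B.
Next only A has its prerequisites met → A.
Next only E has its prerequisites met → E.
That leaves G as the only ready step → G.
Next only C has its prerequisites met → C.
That leaves I as the only ready step → I.
D needed I, E, A and B, now all done → D.
H needed I, D, E, B and F, now all done → H.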